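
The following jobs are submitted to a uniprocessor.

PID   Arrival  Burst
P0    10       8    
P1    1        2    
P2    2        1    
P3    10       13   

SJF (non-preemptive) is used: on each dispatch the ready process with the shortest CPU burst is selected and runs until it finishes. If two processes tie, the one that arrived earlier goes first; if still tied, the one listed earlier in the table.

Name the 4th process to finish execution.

Timeline: | idle 0-1 | P1 1-3 | P2 3-4 | idle 4-10 | P0 10-18 | P3 18-31 |
Completion: P0=18  P1=3  P2=4  P3=31
Turnaround (C−A): P0=8  P1=2  P2=2  P3=21
Finish order: P1 → P2 → P0 → P3

P3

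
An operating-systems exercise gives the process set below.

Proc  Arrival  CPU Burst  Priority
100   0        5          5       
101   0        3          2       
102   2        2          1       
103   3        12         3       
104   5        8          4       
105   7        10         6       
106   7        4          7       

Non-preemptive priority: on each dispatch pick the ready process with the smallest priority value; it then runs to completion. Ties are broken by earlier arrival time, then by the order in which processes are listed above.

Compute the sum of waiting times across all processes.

Gantt: | 101 0-3 | 102 3-5 | 103 5-17 | 104 17-25 | 100 25-30 | 105 30-40 | 106 40-44 |
Completion: 100=30  101=3  102=5  103=17  104=25  105=40  106=44
Turnaround (C−A): 100=30  101=3  102=3  103=14  104=20  105=33  106=37
Waiting = turnaround − burst: 100=25, 101=0, 102=1, 103=2, 104=12, 105=23, 106=33
Total waiting = 25 + 0 + 1 + 2 + 12 + 23 + 33 = 96

96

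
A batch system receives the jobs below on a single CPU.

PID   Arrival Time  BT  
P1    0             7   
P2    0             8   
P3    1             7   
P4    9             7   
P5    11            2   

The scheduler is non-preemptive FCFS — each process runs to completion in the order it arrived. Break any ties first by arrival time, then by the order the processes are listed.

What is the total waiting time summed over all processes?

52

Timeline: | P1 0-7 | P2 7-15 | P3 15-22 | P4 22-29 | P5 29-31 |
Completion: P1=7  P2=15  P3=22  P4=29  P5=31
Waiting = turnaround − burst: P1=0, P2=7, P3=14, P4=13, P5=18
Total waiting = 0 + 7 + 14 + 13 + 18 = 52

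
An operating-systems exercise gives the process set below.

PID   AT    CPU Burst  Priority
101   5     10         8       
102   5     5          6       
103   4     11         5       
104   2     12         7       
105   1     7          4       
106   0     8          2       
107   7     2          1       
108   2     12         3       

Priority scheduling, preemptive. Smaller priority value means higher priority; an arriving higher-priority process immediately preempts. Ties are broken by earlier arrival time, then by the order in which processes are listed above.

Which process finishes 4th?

105

Timeline: | 106 0-7 | 107 7-9 | 106 9-10 | 108 10-22 | 105 22-29 | 103 29-40 | 102 40-45 | 104 45-57 | 101 57-67 |
Completion: 101=67  102=45  103=40  104=57  105=29  106=10  107=9  108=22
Finish order: 107 → 106 → 108 → 105 → 103 → 102 → 104 → 101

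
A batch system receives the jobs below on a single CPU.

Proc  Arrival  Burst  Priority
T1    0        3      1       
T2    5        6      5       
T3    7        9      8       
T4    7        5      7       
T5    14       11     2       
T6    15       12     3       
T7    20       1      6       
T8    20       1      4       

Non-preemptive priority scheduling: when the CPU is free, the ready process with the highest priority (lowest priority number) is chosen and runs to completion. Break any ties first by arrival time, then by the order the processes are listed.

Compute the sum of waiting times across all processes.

91

Timeline: | T1 0-3 | idle 3-5 | T2 5-11 | T4 11-16 | T5 16-27 | T6 27-39 | T8 39-40 | T7 40-41 | T3 41-50 |
Completion: T1=3  T2=11  T3=50  T4=16  T5=27  T6=39  T7=41  T8=40
Turnaround (C−A): T1=3  T2=6  T3=43  T4=9  T5=13  T6=24  T7=21  T8=20
Waiting = turnaround − burst: T1=0, T2=0, T3=34, T4=4, T5=2, T6=12, T7=20, T8=19
Total waiting = 0 + 0 + 34 + 4 + 2 + 12 + 20 + 19 = 91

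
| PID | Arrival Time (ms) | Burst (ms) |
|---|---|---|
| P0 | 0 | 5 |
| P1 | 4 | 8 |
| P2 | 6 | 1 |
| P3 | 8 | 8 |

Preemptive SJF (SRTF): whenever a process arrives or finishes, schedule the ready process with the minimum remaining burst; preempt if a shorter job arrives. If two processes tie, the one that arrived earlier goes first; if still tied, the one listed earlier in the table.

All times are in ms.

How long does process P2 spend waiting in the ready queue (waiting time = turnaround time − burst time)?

Schedule: | P0 0-5 | P1 5-6 | P2 6-7 | P1 7-14 | P3 14-22 |
Completion: P0=5  P1=14  P2=7  P3=22
Turnaround (C−A): P0=5  P1=10  P2=1  P3=14
Waiting(P2) = turnaround − burst = 1 − 1 = 0

0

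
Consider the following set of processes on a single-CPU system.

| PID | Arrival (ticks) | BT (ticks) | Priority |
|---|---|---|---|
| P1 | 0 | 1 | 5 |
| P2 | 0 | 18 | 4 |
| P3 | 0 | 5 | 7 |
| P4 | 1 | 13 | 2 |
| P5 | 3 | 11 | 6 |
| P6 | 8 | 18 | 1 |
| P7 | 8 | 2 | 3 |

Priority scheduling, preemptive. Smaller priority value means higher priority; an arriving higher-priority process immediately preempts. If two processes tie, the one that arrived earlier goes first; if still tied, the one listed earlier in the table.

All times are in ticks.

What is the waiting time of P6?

Schedule: | P2 0-1 | P4 1-8 | P6 8-26 | P4 26-32 | P7 32-34 | P2 34-51 | P1 51-52 | P5 52-63 | P3 63-68 |
Completion: P1=52  P2=51  P3=68  P4=32  P5=63  P6=26  P7=34
Waiting(P6) = turnaround − burst = 18 − 18 = 0

0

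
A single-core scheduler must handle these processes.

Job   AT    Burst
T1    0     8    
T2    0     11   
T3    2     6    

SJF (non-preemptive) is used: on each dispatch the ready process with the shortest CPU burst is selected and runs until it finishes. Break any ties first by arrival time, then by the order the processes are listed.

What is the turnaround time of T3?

Gantt: | T1 0-8 | T3 8-14 | T2 14-25 |
Completion: T1=8  T2=25  T3=14
Turnaround(T3) = completion − arrival = 14 − 2 = 12

12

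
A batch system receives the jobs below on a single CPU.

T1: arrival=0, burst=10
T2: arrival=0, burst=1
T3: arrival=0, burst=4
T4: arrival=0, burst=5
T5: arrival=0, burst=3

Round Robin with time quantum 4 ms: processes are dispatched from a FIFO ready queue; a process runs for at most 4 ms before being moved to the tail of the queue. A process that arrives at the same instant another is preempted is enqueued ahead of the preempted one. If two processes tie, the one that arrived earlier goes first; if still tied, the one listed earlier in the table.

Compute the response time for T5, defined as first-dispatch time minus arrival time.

13

Gantt: | T1 0-4 | T2 4-5 | T3 5-9 | T4 9-13 | T5 13-16 | T1 16-20 | T4 20-21 | T1 21-23 |
Completion: T1=23  T2=5  T3=9  T4=21  T5=16
Response(T5) = first start − arrival = 13 − 0 = 13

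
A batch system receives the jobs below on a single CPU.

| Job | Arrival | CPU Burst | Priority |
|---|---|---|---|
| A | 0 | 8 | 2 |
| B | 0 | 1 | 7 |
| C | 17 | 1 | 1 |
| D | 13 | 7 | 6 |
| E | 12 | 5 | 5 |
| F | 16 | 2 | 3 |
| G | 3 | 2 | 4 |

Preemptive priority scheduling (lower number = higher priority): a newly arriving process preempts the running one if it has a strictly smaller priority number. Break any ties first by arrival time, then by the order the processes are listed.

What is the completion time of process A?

Timeline: | A 0-8 | G 8-10 | B 10-11 | idle 11-12 | E 12-16 | F 16-17 | C 17-18 | F 18-19 | E 19-20 | D 20-27 |
Completion: A=8  B=11  C=18  D=27  E=20  F=19  G=10
Turnaround (C−A): A=8  B=11  C=1  D=14  E=8  F=3  G=7

8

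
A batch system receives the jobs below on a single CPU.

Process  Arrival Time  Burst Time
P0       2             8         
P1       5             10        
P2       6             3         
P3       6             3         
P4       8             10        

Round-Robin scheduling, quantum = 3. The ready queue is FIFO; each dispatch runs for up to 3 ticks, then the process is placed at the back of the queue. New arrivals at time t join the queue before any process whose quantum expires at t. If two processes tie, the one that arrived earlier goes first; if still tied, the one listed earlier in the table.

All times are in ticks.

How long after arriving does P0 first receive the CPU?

Gantt: | idle 0-2 | P0 2-5 | P1 5-8 | P0 8-11 | P2 11-14 | P3 14-17 | P4 17-20 | P1 20-23 | P0 23-25 | P4 25-28 | P1 28-31 | P4 31-34 | P1 34-35 | P4 35-36 |
Completion: P0=25  P1=35  P2=14  P3=17  P4=36
Turnaround (C−A): P0=23  P1=30  P2=8  P3=11  P4=28
Response(P0) = first start − arrival = 2 − 2 = 0

0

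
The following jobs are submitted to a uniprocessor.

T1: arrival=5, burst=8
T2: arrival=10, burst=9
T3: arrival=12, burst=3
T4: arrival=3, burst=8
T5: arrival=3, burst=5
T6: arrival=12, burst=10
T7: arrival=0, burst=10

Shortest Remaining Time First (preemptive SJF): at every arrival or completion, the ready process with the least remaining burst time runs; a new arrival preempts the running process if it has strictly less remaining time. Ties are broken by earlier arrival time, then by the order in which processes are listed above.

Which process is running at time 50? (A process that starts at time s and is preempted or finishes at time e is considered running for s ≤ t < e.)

T6

Schedule: | T7 0-3 | T5 3-8 | T7 8-15 | T3 15-18 | T4 18-26 | T1 26-34 | T2 34-43 | T6 43-53 |
Completion: T1=34  T2=43  T3=18  T4=26  T5=8  T6=53  T7=15
Turnaround (C−A): T1=29  T2=33  T3=6  T4=23  T5=5  T6=41  T7=15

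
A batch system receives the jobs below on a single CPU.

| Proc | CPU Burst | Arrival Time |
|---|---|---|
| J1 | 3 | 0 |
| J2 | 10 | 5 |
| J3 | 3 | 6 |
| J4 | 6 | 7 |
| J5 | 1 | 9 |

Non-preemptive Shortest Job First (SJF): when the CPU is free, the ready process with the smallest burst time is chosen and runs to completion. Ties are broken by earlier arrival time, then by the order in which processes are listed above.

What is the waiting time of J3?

10

Schedule: | J1 0-3 | idle 3-5 | J2 5-15 | J5 15-16 | J3 16-19 | J4 19-25 |
Completion: J1=3  J2=15  J3=19  J4=25  J5=16
Waiting(J3) = turnaround − burst = 13 − 3 = 10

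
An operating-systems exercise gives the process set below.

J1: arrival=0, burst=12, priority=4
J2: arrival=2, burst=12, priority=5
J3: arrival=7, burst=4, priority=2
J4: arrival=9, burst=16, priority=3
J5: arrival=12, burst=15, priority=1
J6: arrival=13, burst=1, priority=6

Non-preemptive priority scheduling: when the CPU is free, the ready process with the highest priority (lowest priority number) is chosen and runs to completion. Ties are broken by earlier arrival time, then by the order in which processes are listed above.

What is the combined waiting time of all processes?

Schedule: | J1 0-12 | J5 12-27 | J3 27-31 | J4 31-47 | J2 47-59 | J6 59-60 |
Completion: J1=12  J2=59  J3=31  J4=47  J5=27  J6=60
Turnaround (C−A): J1=12  J2=57  J3=24  J4=38  J5=15  J6=47
Waiting = turnaround − burst: J1=0, J2=45, J3=20, J4=22, J5=0, J6=46
Total waiting = 0 + 45 + 20 + 22 + 0 + 46 = 133

133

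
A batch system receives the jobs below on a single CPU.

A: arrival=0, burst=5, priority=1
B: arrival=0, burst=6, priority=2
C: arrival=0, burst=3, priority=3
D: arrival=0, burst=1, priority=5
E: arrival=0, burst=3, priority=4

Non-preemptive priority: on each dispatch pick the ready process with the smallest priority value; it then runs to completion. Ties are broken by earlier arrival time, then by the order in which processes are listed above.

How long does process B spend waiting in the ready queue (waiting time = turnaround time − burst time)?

5

Gantt: | A 0-5 | B 5-11 | C 11-14 | E 14-17 | D 17-18 |
Completion: A=5  B=11  C=14  D=18  E=17
Turnaround (C−A): A=5  B=11  C=14  D=18  E=17
Waiting(B) = turnaround − burst = 11 − 6 = 5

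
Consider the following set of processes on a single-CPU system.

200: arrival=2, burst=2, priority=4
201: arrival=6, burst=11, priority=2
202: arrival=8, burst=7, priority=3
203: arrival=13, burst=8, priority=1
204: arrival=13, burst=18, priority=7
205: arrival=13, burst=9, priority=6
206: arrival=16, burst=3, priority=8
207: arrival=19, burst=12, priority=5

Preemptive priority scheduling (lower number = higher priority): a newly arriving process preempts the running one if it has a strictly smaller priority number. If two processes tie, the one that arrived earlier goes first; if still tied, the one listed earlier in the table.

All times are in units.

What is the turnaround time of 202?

Schedule: | idle 0-2 | 200 2-4 | idle 4-6 | 201 6-13 | 203 13-21 | 201 21-25 | 202 25-32 | 207 32-44 | 205 44-53 | 204 53-71 | 206 71-74 |
Completion: 200=4  201=25  202=32  203=21  204=71  205=53  206=74  207=44
Turnaround(202) = completion − arrival = 32 − 8 = 24

24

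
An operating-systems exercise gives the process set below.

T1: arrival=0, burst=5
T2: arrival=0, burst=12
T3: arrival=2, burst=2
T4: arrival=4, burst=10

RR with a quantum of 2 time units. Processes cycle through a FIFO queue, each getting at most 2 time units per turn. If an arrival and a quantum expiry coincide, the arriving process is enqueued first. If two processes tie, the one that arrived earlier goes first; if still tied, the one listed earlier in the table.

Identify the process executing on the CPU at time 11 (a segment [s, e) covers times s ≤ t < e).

Schedule: | T1 0-2 | T2 2-4 | T3 4-6 | T1 6-8 | T4 8-10 | T2 10-12 | T1 12-13 | T4 13-15 | T2 15-17 | T4 17-19 | T2 19-21 | T4 21-23 | T2 23-25 | T4 25-27 | T2 27-29 |
Completion: T1=13  T2=29  T3=6  T4=27

T2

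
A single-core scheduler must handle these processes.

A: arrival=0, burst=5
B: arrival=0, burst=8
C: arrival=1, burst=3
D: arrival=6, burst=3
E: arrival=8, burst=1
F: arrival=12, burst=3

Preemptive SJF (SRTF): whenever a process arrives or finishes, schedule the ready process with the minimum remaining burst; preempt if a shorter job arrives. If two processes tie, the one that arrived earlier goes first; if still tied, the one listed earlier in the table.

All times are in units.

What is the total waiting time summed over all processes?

21

Gantt: | A 0-1 | C 1-4 | A 4-8 | E 8-9 | D 9-12 | F 12-15 | B 15-23 |
Completion: A=8  B=23  C=4  D=12  E=9  F=15
Turnaround (C−A): A=8  B=23  C=3  D=6  E=1  F=3
Waiting = turnaround − burst: A=3, B=15, C=0, D=3, E=0, F=0
Total waiting = 3 + 15 + 0 + 3 + 0 + 0 = 21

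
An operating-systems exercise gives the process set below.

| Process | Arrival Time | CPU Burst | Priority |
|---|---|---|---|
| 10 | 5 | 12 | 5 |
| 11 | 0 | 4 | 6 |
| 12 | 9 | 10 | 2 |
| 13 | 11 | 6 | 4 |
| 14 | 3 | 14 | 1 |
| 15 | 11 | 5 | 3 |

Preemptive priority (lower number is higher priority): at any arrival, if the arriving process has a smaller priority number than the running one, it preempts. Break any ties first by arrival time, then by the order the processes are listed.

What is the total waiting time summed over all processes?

125

Gantt: | 11 0-3 | 14 3-17 | 12 17-27 | 15 27-32 | 13 32-38 | 10 38-50 | 11 50-51 |
Completion: 10=50  11=51  12=27  13=38  14=17  15=32
Turnaround (C−A): 10=45  11=51  12=18  13=27  14=14  15=21
Waiting = turnaround − burst: 10=33, 11=47, 12=8, 13=21, 14=0, 15=16
Total waiting = 33 + 47 + 8 + 21 + 0 + 16 = 125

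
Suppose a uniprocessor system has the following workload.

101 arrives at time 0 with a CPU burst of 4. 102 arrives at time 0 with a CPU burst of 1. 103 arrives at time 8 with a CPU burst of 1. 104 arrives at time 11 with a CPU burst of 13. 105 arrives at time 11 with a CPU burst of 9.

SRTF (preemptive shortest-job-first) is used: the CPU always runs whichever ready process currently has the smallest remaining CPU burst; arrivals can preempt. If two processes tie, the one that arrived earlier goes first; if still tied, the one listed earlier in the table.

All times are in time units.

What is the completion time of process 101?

Timeline: | 102 0-1 | 101 1-5 | idle 5-8 | 103 8-9 | idle 9-11 | 105 11-20 | 104 20-33 |
Completion: 101=5  102=1  103=9  104=33  105=20

5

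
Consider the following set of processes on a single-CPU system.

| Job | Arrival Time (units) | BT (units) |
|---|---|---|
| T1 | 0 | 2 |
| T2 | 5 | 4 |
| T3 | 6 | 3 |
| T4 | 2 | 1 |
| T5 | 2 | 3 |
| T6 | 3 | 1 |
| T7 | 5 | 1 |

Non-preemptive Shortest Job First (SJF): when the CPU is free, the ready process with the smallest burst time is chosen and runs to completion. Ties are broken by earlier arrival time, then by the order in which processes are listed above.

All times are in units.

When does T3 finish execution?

Gantt: | T1 0-2 | T4 2-3 | T6 3-4 | T5 4-7 | T7 7-8 | T3 8-11 | T2 11-15 |
Completion: T1=2  T2=15  T3=11  T4=3  T5=7  T6=4  T7=8

11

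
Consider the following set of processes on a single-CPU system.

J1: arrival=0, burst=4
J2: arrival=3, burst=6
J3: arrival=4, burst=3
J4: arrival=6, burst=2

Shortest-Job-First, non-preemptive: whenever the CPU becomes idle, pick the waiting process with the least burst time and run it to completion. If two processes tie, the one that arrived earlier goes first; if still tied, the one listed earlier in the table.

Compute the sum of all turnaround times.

Timeline: | J1 0-4 | J3 4-7 | J4 7-9 | J2 9-15 |
Completion: J1=4  J2=15  J3=7  J4=9
Turnaround (C−A): J1=4  J2=12  J3=3  J4=3
Turnaround = completion − arrival: J1=4, J2=12, J3=3, J4=3
Total turnaround = 4 + 12 + 3 + 3 = 22

22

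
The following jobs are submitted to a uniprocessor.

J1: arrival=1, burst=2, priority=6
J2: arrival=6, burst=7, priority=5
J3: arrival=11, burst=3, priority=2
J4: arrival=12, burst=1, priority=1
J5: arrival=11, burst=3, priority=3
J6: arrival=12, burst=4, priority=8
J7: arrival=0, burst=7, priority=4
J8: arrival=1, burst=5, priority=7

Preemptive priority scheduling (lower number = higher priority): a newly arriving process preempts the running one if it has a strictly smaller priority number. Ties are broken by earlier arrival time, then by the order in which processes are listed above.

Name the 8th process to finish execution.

Schedule: | J7 0-7 | J2 7-11 | J3 11-12 | J4 12-13 | J3 13-15 | J5 15-18 | J2 18-21 | J1 21-23 | J8 23-28 | J6 28-32 |
Completion: J1=23  J2=21  J3=15  J4=13  J5=18  J6=32  J7=7  J8=28
Finish order: J7 → J4 → J3 → J5 → J2 → J1 → J8 → J6

J6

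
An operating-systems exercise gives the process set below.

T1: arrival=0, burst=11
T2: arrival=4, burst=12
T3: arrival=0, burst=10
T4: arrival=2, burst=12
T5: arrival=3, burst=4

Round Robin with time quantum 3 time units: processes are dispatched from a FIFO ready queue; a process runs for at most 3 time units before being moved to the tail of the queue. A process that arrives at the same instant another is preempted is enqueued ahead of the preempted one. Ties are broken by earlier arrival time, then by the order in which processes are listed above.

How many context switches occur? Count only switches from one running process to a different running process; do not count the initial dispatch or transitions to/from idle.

Schedule: | T1 0-3 | T3 3-6 | T4 6-9 | T5 9-12 | T1 12-15 | T2 15-18 | T3 18-21 | T4 21-24 | T5 24-25 | T1 25-28 | T2 28-31 | T3 31-34 | T4 34-37 | T1 37-39 | T2 39-42 | T3 42-43 | T4 43-46 | T2 46-49 |
Completion: T1=39  T2=49  T3=43  T4=46  T5=25
Turnaround (C−A): T1=39  T2=45  T3=43  T4=44  T5=22

17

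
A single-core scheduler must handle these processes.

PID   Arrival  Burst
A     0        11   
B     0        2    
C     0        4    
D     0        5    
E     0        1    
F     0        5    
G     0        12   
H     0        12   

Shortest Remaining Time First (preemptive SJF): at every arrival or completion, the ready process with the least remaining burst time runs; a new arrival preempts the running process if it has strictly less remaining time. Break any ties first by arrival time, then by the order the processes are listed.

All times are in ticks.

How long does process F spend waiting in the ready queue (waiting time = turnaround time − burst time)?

Timeline: | E 0-1 | B 1-3 | C 3-7 | D 7-12 | F 12-17 | A 17-28 | G 28-40 | H 40-52 |
Completion: A=28  B=3  C=7  D=12  E=1  F=17  G=40  H=52
Waiting(F) = turnaround − burst = 17 − 5 = 12

12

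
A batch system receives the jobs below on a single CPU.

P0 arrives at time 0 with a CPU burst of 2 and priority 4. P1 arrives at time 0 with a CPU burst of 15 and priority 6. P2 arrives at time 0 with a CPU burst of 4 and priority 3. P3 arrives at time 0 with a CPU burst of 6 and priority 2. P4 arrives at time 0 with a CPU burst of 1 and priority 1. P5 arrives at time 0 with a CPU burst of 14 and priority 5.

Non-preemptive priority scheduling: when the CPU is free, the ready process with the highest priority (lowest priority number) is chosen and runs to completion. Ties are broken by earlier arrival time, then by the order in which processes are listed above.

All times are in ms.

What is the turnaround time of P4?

1

Timeline: | P4 0-1 | P3 1-7 | P2 7-11 | P0 11-13 | P5 13-27 | P1 27-42 |
Completion: P0=13  P1=42  P2=11  P3=7  P4=1  P5=27
Turnaround(P4) = completion − arrival = 1 − 0 = 1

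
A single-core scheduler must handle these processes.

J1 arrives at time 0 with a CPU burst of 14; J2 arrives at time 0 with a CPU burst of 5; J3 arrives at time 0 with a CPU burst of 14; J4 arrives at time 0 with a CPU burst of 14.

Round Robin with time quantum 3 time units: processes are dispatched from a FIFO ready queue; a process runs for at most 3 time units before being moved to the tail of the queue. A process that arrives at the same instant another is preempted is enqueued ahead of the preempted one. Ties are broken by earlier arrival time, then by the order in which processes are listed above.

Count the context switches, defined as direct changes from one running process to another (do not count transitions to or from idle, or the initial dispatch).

Timeline: | J1 0-3 | J2 3-6 | J3 6-9 | J4 9-12 | J1 12-15 | J2 15-17 | J3 17-20 | J4 20-23 | J1 23-26 | J3 26-29 | J4 29-32 | J1 32-35 | J3 35-38 | J4 38-41 | J1 41-43 | J3 43-45 | J4 45-47 |
Completion: J1=43  J2=17  J3=45  J4=47

16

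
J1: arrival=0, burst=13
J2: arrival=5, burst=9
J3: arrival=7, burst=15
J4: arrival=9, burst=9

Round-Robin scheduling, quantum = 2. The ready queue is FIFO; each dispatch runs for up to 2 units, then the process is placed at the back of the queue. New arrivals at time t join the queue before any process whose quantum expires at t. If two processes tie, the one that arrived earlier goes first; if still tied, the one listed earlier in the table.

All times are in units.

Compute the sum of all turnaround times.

Schedule: | J1 0-6 | J2 6-8 | J1 8-10 | J3 10-12 | J2 12-14 | J4 14-16 | J1 16-18 | J3 18-20 | J2 20-22 | J4 22-24 | J1 24-26 | J3 26-28 | J2 28-30 | J4 30-32 | J1 32-33 | J3 33-35 | J2 35-36 | J4 36-38 | J3 38-40 | J4 40-41 | J3 41-46 |
Completion: J1=33  J2=36  J3=46  J4=41
Turnaround (C−A): J1=33  J2=31  J3=39  J4=32
Turnaround = completion − arrival: J1=33, J2=31, J3=39, J4=32
Total turnaround = 33 + 31 + 39 + 32 = 135

135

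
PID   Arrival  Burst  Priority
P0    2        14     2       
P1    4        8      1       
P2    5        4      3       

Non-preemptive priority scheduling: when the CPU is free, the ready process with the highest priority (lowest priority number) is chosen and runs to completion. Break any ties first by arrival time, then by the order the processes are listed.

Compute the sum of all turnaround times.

57

Schedule: | idle 0-2 | P0 2-16 | P1 16-24 | P2 24-28 |
Completion: P0=16  P1=24  P2=28
Turnaround (C−A): P0=14  P1=20  P2=23
Turnaround = completion − arrival: P0=14, P1=20, P2=23
Total turnaround = 14 + 20 + 23 = 57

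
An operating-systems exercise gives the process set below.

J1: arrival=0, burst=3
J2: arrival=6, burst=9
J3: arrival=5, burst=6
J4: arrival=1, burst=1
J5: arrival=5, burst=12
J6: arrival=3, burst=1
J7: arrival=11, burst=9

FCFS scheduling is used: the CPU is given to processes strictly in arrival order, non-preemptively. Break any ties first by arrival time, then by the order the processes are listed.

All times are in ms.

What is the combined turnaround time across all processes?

Timeline: | J1 0-3 | J4 3-4 | J6 4-5 | J3 5-11 | J5 11-23 | J2 23-32 | J7 32-41 |
Completion: J1=3  J2=32  J3=11  J4=4  J5=23  J6=5  J7=41
Turnaround (C−A): J1=3  J2=26  J3=6  J4=3  J5=18  J6=2  J7=30
Turnaround = completion − arrival: J1=3, J2=26, J3=6, J4=3, J5=18, J6=2, J7=30
Total turnaround = 3 + 26 + 6 + 3 + 18 + 2 + 30 = 88

88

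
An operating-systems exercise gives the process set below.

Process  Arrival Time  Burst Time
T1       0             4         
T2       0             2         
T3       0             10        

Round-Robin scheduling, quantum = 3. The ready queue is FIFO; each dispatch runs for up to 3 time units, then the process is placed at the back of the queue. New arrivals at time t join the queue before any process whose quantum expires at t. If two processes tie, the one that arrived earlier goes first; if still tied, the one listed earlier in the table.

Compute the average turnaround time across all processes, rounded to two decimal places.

10.00

Schedule: | T1 0-3 | T2 3-5 | T3 5-8 | T1 8-9 | T3 9-16 |
Completion: T1=9  T2=5  T3=16
Turnaround (C−A): T1=9  T2=5  T3=16
Turnaround times: T1=9, T2=5, T3=16
Average turnaround = (9+5+16) / 3 = 30/3 = 10.00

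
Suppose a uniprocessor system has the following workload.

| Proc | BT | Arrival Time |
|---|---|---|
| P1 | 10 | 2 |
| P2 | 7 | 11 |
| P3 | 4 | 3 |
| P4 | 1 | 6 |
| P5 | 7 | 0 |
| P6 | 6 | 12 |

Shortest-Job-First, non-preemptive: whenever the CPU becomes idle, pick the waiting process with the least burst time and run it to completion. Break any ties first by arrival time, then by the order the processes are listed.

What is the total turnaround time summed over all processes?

71

Timeline: | P5 0-7 | P4 7-8 | P3 8-12 | P6 12-18 | P2 18-25 | P1 25-35 |
Completion: P1=35  P2=25  P3=12  P4=8  P5=7  P6=18
Turnaround (C−A): P1=33  P2=14  P3=9  P4=2  P5=7  P6=6
Turnaround = completion − arrival: P1=33, P2=14, P3=9, P4=2, P5=7, P6=6
Total turnaround = 33 + 14 + 9 + 2 + 7 + 6 = 71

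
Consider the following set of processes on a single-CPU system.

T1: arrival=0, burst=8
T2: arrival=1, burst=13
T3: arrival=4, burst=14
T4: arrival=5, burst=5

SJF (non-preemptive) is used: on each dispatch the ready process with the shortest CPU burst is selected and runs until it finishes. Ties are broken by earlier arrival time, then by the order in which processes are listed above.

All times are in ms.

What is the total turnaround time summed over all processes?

Gantt: | T1 0-8 | T4 8-13 | T2 13-26 | T3 26-40 |
Completion: T1=8  T2=26  T3=40  T4=13
Turnaround = completion − arrival: T1=8, T2=25, T3=36, T4=8
Total turnaround = 8 + 25 + 36 + 8 = 77

77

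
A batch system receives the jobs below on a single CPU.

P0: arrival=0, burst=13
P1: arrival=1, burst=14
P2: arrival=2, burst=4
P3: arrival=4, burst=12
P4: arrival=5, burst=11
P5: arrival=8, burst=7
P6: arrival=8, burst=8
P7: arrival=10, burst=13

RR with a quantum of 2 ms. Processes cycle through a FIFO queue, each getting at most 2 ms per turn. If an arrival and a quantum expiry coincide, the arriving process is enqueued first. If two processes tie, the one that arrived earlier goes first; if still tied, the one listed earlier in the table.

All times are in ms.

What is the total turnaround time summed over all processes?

485

Timeline: | P0 0-2 | P1 2-4 | P2 4-6 | P0 6-8 | P3 8-10 | P1 10-12 | P4 12-14 | P2 14-16 | P5 16-18 | P6 18-20 | P0 20-22 | P7 22-24 | P3 24-26 | P1 26-28 | P4 28-30 | P5 30-32 | P6 32-34 | P0 34-36 | P7 36-38 | P3 38-40 | P1 40-42 | P4 42-44 | P5 44-46 | P6 46-48 | P0 48-50 | P7 50-52 | P3 52-54 | P1 54-56 | P4 56-58 | P5 58-59 | P6 59-61 | P0 61-63 | P7 63-65 | P3 65-67 | P1 67-69 | P4 69-71 | P0 71-72 | P7 72-74 | P3 74-76 | P1 76-78 | P4 78-79 | P7 79-82 |
Completion: P0=72  P1=78  P2=16  P3=76  P4=79  P5=59  P6=61  P7=82
Turnaround = completion − arrival: P0=72, P1=77, P2=14, P3=72, P4=74, P5=51, P6=53, P7=72
Total turnaround = 72 + 77 + 14 + 72 + 74 + 51 + 53 + 72 = 485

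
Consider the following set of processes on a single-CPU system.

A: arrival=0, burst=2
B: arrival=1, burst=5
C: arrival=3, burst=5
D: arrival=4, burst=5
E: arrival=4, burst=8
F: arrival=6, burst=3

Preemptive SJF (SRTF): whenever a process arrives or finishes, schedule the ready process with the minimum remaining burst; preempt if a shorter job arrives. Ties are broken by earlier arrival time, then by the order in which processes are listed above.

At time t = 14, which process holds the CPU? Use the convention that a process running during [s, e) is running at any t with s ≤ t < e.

Timeline: | A 0-2 | B 2-7 | F 7-10 | C 10-15 | D 15-20 | E 20-28 |
Completion: A=2  B=7  C=15  D=20  E=28  F=10
Turnaround (C−A): A=2  B=6  C=12  D=16  E=24  F=4

C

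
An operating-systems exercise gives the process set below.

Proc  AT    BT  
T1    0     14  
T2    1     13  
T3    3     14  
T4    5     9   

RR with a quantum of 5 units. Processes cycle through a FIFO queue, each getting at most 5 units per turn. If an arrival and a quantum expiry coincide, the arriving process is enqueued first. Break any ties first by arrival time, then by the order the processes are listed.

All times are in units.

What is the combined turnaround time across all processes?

169

Schedule: | T1 0-5 | T2 5-10 | T3 10-15 | T4 15-20 | T1 20-25 | T2 25-30 | T3 30-35 | T4 35-39 | T1 39-43 | T2 43-46 | T3 46-50 |
Completion: T1=43  T2=46  T3=50  T4=39
Turnaround (C−A): T1=43  T2=45  T3=47  T4=34
Turnaround = completion − arrival: T1=43, T2=45, T3=47, T4=34
Total turnaround = 43 + 45 + 47 + 34 = 169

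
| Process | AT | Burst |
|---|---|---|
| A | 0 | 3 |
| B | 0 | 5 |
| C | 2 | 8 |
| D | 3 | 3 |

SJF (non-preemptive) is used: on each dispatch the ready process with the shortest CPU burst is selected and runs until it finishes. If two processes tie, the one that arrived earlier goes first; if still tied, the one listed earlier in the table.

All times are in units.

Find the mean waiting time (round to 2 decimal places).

3.75

Gantt: | A 0-3 | D 3-6 | B 6-11 | C 11-19 |
Completion: A=3  B=11  C=19  D=6
Waiting times: A=0, B=6, C=9, D=0
Average waiting = (0+6+9+0) / 4 = 15/4 = 3.75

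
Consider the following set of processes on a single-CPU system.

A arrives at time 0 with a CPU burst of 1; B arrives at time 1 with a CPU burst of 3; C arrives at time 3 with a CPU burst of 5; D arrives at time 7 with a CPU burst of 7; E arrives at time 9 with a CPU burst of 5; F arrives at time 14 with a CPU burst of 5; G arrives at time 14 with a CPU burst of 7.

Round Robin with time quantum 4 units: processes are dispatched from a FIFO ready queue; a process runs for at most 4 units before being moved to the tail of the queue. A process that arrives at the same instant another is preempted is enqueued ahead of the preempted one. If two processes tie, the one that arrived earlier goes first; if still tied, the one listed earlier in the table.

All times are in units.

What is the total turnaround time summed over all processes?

82

Gantt: | A 0-1 | B 1-4 | C 4-8 | D 8-12 | C 12-13 | E 13-17 | D 17-20 | F 20-24 | G 24-28 | E 28-29 | F 29-30 | G 30-33 |
Completion: A=1  B=4  C=13  D=20  E=29  F=30  G=33
Turnaround (C−A): A=1  B=3  C=10  D=13  E=20  F=16  G=19
Turnaround = completion − arrival: A=1, B=3, C=10, D=13, E=20, F=16, G=19
Total turnaround = 1 + 3 + 10 + 13 + 20 + 16 + 19 = 82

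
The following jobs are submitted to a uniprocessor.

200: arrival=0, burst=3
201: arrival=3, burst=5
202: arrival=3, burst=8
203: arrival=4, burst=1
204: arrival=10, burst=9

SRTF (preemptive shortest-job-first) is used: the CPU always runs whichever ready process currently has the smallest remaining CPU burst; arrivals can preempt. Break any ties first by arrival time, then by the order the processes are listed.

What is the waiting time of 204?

7

Gantt: | 200 0-3 | 201 3-4 | 203 4-5 | 201 5-9 | 202 9-17 | 204 17-26 |
Completion: 200=3  201=9  202=17  203=5  204=26
Turnaround (C−A): 200=3  201=6  202=14  203=1  204=16
Waiting(204) = turnaround − burst = 16 − 9 = 7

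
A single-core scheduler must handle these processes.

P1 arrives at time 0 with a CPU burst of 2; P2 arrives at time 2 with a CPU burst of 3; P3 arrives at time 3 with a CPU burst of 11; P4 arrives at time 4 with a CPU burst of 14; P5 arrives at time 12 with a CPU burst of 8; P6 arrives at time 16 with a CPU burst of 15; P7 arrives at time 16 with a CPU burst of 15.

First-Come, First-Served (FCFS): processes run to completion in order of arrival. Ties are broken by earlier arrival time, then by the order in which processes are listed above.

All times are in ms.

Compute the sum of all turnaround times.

159

Timeline: | P1 0-2 | P2 2-5 | P3 5-16 | P4 16-30 | P5 30-38 | P6 38-53 | P7 53-68 |
Completion: P1=2  P2=5  P3=16  P4=30  P5=38  P6=53  P7=68
Turnaround (C−A): P1=2  P2=3  P3=13  P4=26  P5=26  P6=37  P7=52
Turnaround = completion − arrival: P1=2, P2=3, P3=13, P4=26, P5=26, P6=37, P7=52
Total turnaround = 2 + 3 + 13 + 26 + 26 + 37 + 52 = 159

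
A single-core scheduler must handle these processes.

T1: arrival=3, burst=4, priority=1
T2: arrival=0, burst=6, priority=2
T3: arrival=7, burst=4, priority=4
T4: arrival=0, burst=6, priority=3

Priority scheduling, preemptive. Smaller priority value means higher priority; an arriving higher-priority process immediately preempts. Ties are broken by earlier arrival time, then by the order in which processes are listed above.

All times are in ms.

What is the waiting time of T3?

9

Gantt: | T2 0-3 | T1 3-7 | T2 7-10 | T4 10-16 | T3 16-20 |
Completion: T1=7  T2=10  T3=20  T4=16
Waiting(T3) = turnaround − burst = 13 − 4 = 9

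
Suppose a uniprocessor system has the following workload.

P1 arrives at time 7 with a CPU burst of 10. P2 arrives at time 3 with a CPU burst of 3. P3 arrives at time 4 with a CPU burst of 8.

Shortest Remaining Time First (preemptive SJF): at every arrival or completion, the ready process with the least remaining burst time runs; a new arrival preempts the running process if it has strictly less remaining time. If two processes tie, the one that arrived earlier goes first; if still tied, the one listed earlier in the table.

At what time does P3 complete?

Schedule: | idle 0-3 | P2 3-6 | P3 6-14 | P1 14-24 |
Completion: P1=24  P2=6  P3=14
Turnaround (C−A): P1=17  P2=3  P3=10

14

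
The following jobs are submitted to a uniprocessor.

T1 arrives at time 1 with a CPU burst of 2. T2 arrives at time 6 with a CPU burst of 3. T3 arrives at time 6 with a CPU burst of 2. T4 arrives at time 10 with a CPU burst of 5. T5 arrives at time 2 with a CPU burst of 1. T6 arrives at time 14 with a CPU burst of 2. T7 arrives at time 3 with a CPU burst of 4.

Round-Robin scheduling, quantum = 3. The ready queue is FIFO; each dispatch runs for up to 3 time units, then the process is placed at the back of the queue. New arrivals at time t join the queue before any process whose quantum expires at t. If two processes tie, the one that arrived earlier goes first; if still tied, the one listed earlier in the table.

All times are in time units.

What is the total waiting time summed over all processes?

19

Gantt: | idle 0-1 | T1 1-3 | T5 3-4 | T7 4-7 | T2 7-10 | T3 10-12 | T7 12-13 | T4 13-16 | T6 16-18 | T4 18-20 |
Completion: T1=3  T2=10  T3=12  T4=20  T5=4  T6=18  T7=13
Turnaround (C−A): T1=2  T2=4  T3=6  T4=10  T5=2  T6=4  T7=10
Waiting = turnaround − burst: T1=0, T2=1, T3=4, T4=5, T5=1, T6=2, T7=6
Total waiting = 0 + 1 + 4 + 5 + 1 + 2 + 6 = 19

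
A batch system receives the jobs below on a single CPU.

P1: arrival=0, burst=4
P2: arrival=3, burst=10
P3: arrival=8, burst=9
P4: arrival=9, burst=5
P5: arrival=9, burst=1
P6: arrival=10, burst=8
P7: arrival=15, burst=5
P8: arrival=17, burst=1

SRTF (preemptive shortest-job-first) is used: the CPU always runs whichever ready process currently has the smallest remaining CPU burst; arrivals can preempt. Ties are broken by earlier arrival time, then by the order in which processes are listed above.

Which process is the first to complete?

P1

Gantt: | P1 0-4 | P2 4-9 | P5 9-10 | P2 10-15 | P4 15-17 | P8 17-18 | P4 18-21 | P7 21-26 | P6 26-34 | P3 34-43 |
Completion: P1=4  P2=15  P3=43  P4=21  P5=10  P6=34  P7=26  P8=18
Finish order: P1 → P5 → P2 → P8 → P4 → P7 → P6 → P3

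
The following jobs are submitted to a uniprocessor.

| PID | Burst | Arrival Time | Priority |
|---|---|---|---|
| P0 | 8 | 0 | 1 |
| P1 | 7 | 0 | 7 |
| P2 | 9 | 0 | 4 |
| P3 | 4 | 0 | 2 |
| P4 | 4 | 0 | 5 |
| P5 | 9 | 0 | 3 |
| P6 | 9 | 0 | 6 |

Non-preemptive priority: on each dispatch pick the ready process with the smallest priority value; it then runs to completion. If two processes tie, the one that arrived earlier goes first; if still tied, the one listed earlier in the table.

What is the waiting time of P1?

Schedule: | P0 0-8 | P3 8-12 | P5 12-21 | P2 21-30 | P4 30-34 | P6 34-43 | P1 43-50 |
Completion: P0=8  P1=50  P2=30  P3=12  P4=34  P5=21  P6=43
Turnaround (C−A): P0=8  P1=50  P2=30  P3=12  P4=34  P5=21  P6=43
Waiting(P1) = turnaround − burst = 50 − 7 = 43

43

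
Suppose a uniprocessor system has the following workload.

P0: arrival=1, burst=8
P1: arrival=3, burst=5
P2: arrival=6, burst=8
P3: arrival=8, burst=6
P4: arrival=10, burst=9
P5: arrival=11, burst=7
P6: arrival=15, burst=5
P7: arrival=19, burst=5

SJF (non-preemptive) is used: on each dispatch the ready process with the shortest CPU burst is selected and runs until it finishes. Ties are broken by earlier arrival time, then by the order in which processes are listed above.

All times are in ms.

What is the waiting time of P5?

Gantt: | idle 0-1 | P0 1-9 | P1 9-14 | P3 14-20 | P6 20-25 | P7 25-30 | P5 30-37 | P2 37-45 | P4 45-54 |
Completion: P0=9  P1=14  P2=45  P3=20  P4=54  P5=37  P6=25  P7=30
Turnaround (C−A): P0=8  P1=11  P2=39  P3=12  P4=44  P5=26  P6=10  P7=11
Waiting(P5) = turnaround − burst = 26 − 7 = 19

19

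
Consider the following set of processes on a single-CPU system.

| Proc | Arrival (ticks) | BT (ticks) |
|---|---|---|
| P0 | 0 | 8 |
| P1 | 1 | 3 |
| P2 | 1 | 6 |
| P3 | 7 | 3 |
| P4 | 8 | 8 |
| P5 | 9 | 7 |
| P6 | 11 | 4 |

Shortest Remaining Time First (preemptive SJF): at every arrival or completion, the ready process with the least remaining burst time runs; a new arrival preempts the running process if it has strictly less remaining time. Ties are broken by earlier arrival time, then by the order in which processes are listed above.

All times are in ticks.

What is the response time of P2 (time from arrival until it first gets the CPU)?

Gantt: | P0 0-1 | P1 1-4 | P2 4-10 | P3 10-13 | P6 13-17 | P0 17-24 | P5 24-31 | P4 31-39 |
Completion: P0=24  P1=4  P2=10  P3=13  P4=39  P5=31  P6=17
Turnaround (C−A): P0=24  P1=3  P2=9  P3=6  P4=31  P5=22  P6=6
Response(P2) = first start − arrival = 4 − 1 = 3

3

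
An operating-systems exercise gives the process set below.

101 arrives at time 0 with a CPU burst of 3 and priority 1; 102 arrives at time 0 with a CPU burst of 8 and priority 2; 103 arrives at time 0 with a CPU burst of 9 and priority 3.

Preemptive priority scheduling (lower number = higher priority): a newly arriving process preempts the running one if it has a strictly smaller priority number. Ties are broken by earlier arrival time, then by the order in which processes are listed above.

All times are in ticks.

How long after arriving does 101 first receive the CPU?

Schedule: | 101 0-3 | 102 3-11 | 103 11-20 |
Completion: 101=3  102=11  103=20
Turnaround (C−A): 101=3  102=11  103=20
Response(101) = first start − arrival = 0 − 0 = 0

0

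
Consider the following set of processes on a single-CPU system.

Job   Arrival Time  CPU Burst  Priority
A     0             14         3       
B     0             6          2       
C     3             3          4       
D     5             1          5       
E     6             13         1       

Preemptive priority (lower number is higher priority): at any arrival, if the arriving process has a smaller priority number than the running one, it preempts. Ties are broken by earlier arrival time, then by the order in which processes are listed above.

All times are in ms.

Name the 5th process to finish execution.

Gantt: | B 0-6 | E 6-19 | A 19-33 | C 33-36 | D 36-37 |
Completion: A=33  B=6  C=36  D=37  E=19
Finish order: B → E → A → C → D

D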